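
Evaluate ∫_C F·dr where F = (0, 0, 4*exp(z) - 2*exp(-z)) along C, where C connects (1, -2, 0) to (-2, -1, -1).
-6 + 4*exp(-1) + 2*E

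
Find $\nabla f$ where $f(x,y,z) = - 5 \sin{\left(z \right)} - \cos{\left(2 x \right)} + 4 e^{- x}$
(2*sin(2*x) - 4*exp(-x), 0, -5*cos(z))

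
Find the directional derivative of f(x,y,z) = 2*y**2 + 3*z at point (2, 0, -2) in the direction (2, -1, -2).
-2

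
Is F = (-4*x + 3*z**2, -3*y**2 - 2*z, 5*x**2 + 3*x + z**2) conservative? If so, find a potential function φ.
No, ∇×F = (2, -10*x + 6*z - 3, 0) ≠ 0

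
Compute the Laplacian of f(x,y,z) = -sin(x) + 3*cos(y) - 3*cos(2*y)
sin(x) - 3*cos(y) + 12*cos(2*y)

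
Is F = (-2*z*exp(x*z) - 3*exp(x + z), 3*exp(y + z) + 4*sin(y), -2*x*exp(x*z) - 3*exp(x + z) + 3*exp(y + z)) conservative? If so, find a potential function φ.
Yes, F is conservative. φ = -2*exp(x*z) - 3*exp(x + z) + 3*exp(y + z) - 4*cos(y)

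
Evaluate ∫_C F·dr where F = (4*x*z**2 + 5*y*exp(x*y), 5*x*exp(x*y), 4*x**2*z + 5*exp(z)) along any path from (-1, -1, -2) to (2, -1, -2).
-5*E + 5*exp(-2) + 24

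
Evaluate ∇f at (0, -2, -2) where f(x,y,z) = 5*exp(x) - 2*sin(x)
(3, 0, 0)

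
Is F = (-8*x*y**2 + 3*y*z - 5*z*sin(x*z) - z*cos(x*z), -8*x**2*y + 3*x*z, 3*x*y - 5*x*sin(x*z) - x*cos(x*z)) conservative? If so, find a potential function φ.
Yes, F is conservative. φ = -4*x**2*y**2 + 3*x*y*z - sin(x*z) + 5*cos(x*z)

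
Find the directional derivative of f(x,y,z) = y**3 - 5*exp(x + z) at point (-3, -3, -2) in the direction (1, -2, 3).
sqrt(14)*(-27*exp(5) - 10)*exp(-5)/7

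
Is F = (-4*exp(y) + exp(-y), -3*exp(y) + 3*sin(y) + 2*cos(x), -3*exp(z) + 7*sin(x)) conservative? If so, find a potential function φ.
No, ∇×F = (0, -7*cos(x), 4*exp(y) - 2*sin(x) + exp(-y)) ≠ 0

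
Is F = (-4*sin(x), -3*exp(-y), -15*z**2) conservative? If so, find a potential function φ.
Yes, F is conservative. φ = -5*z**3 + 4*cos(x) + 3*exp(-y)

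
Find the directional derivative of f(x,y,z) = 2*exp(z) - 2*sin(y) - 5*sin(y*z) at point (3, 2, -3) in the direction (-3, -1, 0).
sqrt(10)*(-15*cos(6) + 2*cos(2))/10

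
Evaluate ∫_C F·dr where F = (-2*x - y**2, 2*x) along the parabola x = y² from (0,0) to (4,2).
-56/3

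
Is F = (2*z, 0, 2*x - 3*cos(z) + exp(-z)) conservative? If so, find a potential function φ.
Yes, F is conservative. φ = 2*x*z - 3*sin(z) - exp(-z)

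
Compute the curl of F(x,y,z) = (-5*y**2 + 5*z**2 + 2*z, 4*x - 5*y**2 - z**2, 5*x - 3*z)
(2*z, 10*z - 3, 10*y + 4)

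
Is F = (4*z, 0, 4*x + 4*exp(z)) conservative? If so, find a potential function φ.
Yes, F is conservative. φ = 4*x*z + 4*exp(z)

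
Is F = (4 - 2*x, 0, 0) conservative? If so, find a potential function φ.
Yes, F is conservative. φ = x*(4 - x)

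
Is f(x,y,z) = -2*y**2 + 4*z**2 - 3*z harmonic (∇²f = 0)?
No, ∇²f = 4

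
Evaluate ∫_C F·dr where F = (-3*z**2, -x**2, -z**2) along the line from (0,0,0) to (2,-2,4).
-152/3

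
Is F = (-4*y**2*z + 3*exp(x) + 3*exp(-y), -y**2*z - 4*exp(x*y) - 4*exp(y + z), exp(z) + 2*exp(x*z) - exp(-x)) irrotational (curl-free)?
No, ∇×F = (y**2 + 4*exp(y + z), -4*y**2 - 2*z*exp(x*z) - exp(-x), 8*y*z - 4*y*exp(x*y) + 3*exp(-y))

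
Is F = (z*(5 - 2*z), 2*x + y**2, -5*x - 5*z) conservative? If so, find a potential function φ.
No, ∇×F = (0, 10 - 4*z, 2) ≠ 0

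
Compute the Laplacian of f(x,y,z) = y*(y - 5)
2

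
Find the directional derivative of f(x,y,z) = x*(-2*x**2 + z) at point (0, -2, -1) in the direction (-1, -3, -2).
sqrt(14)/14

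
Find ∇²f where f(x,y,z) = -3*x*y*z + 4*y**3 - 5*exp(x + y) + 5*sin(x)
24*y - 10*exp(x + y) - 5*sin(x)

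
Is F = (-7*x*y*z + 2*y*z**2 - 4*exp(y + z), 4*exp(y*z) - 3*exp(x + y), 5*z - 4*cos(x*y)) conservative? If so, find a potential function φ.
No, ∇×F = (4*x*sin(x*y) - 4*y*exp(y*z), -7*x*y + 4*y*z - 4*y*sin(x*y) - 4*exp(y + z), 7*x*z - 2*z**2 - 3*exp(x + y) + 4*exp(y + z)) ≠ 0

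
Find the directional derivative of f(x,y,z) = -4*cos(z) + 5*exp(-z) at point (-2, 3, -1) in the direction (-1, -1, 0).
0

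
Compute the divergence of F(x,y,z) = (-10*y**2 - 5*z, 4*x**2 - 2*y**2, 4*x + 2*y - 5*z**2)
-4*y - 10*z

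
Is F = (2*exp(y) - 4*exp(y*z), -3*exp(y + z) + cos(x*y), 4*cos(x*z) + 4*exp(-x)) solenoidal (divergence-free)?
No, ∇·F = -x*sin(x*y) - 4*x*sin(x*z) - 3*exp(y + z)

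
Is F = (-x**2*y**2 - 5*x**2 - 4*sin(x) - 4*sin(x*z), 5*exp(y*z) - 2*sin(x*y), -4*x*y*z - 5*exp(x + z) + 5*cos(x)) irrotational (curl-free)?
No, ∇×F = (-4*x*z - 5*y*exp(y*z), -4*x*cos(x*z) + 4*y*z + 5*exp(x + z) + 5*sin(x), 2*y*(x**2 - cos(x*y)))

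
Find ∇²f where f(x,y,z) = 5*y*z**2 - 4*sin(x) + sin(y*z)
-y*(y*sin(y*z) - 10) - z**2*sin(y*z) + 4*sin(x)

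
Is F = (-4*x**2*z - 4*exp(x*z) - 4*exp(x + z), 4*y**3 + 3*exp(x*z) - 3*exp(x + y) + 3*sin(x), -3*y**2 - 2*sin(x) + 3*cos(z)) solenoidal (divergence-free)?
No, ∇·F = -8*x*z + 12*y**2 - 4*z*exp(x*z) - 3*exp(x + y) - 4*exp(x + z) - 3*sin(z)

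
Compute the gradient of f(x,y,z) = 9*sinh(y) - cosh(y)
(0, -sinh(y) + 9*cosh(y), 0)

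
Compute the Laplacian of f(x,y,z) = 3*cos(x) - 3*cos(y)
-3*cos(x) + 3*cos(y)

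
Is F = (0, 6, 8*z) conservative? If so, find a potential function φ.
Yes, F is conservative. φ = 6*y + 4*z**2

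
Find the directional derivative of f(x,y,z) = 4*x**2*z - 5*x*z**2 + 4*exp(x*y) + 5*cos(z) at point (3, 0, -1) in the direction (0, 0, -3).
-66 - 5*sin(1)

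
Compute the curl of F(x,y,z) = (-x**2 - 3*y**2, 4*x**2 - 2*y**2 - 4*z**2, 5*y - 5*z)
(8*z + 5, 0, 8*x + 6*y)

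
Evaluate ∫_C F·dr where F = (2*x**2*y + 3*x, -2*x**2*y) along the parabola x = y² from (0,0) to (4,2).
1592/21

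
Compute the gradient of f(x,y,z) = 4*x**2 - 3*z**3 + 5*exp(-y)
(8*x, -5*exp(-y), -9*z**2)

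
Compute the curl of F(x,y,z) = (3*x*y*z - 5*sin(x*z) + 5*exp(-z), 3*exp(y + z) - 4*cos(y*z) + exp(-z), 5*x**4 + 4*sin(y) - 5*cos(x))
(-4*y*sin(y*z) - 3*exp(y + z) + 4*cos(y) + exp(-z), -20*x**3 + 3*x*y - 5*x*cos(x*z) - 5*sin(x) - 5*exp(-z), -3*x*z)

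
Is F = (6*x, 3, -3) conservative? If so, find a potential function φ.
Yes, F is conservative. φ = 3*x**2 + 3*y - 3*z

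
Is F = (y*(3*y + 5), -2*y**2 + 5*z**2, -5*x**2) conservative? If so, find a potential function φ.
No, ∇×F = (-10*z, 10*x, -6*y - 5) ≠ 0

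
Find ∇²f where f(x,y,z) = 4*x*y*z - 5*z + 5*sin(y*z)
-5*(y**2 + z**2)*sin(y*z)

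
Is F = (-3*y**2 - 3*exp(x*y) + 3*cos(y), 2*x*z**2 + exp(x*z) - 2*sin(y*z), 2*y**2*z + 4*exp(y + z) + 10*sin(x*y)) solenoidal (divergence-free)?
No, ∇·F = 2*y**2 - 3*y*exp(x*y) - 2*z*cos(y*z) + 4*exp(y + z)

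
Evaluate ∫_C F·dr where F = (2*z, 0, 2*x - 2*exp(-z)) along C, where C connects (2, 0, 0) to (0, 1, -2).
-2 + 2*exp(2)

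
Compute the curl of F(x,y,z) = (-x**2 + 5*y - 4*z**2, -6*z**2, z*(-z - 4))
(12*z, -8*z, -5)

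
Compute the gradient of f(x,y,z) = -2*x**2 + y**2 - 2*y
(-4*x, 2*y - 2, 0)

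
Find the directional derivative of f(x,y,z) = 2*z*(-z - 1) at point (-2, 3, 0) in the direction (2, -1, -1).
sqrt(6)/3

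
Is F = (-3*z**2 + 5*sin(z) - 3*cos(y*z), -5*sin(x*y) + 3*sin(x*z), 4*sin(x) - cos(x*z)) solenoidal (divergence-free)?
No, ∇·F = x*(sin(x*z) - 5*cos(x*y))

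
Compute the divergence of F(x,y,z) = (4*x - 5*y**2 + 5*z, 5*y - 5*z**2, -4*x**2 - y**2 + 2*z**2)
4*z + 9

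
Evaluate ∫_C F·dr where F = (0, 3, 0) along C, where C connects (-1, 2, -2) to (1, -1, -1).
-9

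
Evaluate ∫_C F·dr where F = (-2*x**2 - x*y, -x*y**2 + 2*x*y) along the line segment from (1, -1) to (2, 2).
-59/12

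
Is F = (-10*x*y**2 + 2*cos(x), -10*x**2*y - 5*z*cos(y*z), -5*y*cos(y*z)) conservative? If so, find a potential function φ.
Yes, F is conservative. φ = -5*x**2*y**2 + 2*sin(x) - 5*sin(y*z)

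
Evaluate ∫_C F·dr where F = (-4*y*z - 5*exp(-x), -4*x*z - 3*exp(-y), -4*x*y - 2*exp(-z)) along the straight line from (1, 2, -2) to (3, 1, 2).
-40 - 2*exp(2) - 2*exp(-1) - exp(-2) + 5*exp(-3)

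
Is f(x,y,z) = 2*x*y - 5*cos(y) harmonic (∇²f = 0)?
No, ∇²f = 5*cos(y)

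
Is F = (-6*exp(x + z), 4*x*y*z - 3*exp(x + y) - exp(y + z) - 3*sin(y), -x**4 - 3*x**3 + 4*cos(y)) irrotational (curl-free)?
No, ∇×F = (-4*x*y + exp(y + z) - 4*sin(y), 4*x**3 + 9*x**2 - 6*exp(x + z), 4*y*z - 3*exp(x + y))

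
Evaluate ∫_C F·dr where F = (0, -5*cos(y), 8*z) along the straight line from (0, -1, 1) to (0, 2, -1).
-5*sin(2) - 5*sin(1)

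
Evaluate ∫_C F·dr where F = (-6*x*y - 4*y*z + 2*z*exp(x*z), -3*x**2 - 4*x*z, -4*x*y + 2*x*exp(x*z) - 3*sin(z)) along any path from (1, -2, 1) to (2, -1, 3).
-2*E + 3*cos(3) - 3*cos(1) + 22 + 2*exp(6)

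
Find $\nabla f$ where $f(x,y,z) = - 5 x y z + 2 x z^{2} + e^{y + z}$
(z*(-5*y + 2*z), -5*x*z + exp(y + z), -5*x*y + 4*x*z + exp(y + z))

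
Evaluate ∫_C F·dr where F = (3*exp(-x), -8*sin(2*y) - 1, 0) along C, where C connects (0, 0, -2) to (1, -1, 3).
4*cos(2) - 3*exp(-1)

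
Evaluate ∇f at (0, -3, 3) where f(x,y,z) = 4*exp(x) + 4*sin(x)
(8, 0, 0)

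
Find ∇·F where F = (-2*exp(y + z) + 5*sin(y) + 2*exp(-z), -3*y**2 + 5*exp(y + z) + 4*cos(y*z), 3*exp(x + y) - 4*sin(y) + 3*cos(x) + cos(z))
-6*y - 4*z*sin(y*z) + 5*exp(y + z) - sin(z)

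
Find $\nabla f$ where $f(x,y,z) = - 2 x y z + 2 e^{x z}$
(2*z*(-y + exp(x*z)), -2*x*z, 2*x*(-y + exp(x*z)))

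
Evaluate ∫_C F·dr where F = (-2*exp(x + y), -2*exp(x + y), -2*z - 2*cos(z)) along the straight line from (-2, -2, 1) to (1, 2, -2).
-2*exp(3) - 3 + 2*exp(-4) + 2*sin(1) + 2*sin(2)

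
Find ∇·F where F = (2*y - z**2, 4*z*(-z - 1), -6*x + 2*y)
0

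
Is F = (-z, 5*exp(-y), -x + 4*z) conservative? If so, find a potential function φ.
Yes, F is conservative. φ = -x*z + 2*z**2 - 5*exp(-y)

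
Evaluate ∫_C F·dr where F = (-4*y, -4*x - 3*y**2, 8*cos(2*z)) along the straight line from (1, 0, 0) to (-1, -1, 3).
-3 + 4*sin(6)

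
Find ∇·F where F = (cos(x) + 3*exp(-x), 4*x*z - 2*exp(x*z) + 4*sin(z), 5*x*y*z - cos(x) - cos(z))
5*x*y - sin(x) + sin(z) - 3*exp(-x)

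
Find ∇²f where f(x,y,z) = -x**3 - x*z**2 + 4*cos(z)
-8*x - 4*cos(z)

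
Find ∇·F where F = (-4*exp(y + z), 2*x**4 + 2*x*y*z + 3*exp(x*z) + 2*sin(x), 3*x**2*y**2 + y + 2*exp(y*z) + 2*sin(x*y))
2*x*z + 2*y*exp(y*z)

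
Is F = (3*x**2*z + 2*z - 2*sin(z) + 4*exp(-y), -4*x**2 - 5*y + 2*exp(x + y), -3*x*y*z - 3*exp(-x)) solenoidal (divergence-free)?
No, ∇·F = -3*x*y + 6*x*z + 2*exp(x + y) - 5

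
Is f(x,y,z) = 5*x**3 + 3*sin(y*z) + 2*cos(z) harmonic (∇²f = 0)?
No, ∇²f = 30*x - 3*y**2*sin(y*z) - 3*z**2*sin(y*z) - 2*cos(z)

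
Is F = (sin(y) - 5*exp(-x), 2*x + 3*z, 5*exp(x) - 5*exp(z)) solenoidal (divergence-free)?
No, ∇·F = -5*exp(z) + 5*exp(-x)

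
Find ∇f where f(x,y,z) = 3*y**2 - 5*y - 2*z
(0, 6*y - 5, -2)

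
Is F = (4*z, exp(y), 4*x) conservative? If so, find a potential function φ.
Yes, F is conservative. φ = 4*x*z + exp(y)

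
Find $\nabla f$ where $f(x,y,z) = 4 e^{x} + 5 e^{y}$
(4*exp(x), 5*exp(y), 0)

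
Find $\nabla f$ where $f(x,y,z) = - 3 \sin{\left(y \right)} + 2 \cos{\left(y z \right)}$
(0, -2*z*sin(y*z) - 3*cos(y), -2*y*sin(y*z))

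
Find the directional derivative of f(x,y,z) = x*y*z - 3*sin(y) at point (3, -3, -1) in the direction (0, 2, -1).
3*sqrt(5)*(1 - 2*cos(3))/5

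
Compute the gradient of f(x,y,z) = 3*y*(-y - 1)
(0, -6*y - 3, 0)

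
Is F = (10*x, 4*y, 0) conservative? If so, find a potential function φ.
Yes, F is conservative. φ = 5*x**2 + 2*y**2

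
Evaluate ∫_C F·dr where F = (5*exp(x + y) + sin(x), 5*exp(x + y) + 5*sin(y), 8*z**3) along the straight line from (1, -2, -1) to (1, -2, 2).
30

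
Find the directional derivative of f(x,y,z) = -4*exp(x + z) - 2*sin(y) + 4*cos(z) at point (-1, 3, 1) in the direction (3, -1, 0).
sqrt(10)*(-6 + cos(3))/5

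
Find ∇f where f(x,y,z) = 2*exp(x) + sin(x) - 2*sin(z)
(2*exp(x) + cos(x), 0, -2*cos(z))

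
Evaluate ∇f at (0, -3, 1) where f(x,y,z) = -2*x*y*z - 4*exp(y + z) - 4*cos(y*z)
(6, -4*sin(3) - 4*exp(-2), -4*exp(-2) + 12*sin(3))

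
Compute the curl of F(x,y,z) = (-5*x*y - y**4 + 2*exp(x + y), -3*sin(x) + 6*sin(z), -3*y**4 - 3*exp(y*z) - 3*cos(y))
(-12*y**3 - 3*z*exp(y*z) + 3*sin(y) - 6*cos(z), 0, 5*x + 4*y**3 - 2*exp(x + y) - 3*cos(x))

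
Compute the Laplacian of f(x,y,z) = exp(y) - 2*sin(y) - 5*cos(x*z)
5*x**2*cos(x*z) + 5*z**2*cos(x*z) + exp(y) + 2*sin(y)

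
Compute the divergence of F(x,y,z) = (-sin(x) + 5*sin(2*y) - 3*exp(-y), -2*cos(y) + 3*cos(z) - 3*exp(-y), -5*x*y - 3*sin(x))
2*sin(y) - cos(x) + 3*exp(-y)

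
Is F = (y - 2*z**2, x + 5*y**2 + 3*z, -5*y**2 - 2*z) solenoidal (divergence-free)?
No, ∇·F = 10*y - 2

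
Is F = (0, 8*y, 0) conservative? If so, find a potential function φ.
Yes, F is conservative. φ = 4*y**2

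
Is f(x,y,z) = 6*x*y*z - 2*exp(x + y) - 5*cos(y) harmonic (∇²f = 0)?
No, ∇²f = -4*exp(x + y) + 5*cos(y)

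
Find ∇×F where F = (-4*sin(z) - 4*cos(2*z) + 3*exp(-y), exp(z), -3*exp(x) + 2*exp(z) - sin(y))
(-exp(z) - cos(y), 3*exp(x) + 8*sin(2*z) - 4*cos(z), 3*exp(-y))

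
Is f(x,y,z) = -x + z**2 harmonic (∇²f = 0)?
No, ∇²f = 2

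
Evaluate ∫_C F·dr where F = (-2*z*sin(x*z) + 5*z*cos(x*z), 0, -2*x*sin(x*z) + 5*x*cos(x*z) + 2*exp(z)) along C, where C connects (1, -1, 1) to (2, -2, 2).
-2*E - 5*sin(1) + 5*sin(4) + 2*cos(4) - 2*cos(1) + 2*exp(2)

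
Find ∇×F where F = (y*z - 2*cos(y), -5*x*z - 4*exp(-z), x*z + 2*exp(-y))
(5*x - 4*exp(-z) - 2*exp(-y), y - z, -6*z - 2*sin(y))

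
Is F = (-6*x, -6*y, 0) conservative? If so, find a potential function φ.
Yes, F is conservative. φ = -3*x**2 - 3*y**2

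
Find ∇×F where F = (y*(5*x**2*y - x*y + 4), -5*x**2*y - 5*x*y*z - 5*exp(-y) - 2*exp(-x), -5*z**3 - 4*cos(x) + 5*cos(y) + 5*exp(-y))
(5*x*y - 5*sin(y) - 5*exp(-y), -4*sin(x), -10*x**2*y - 8*x*y - 5*y*z - 4 + 2*exp(-x))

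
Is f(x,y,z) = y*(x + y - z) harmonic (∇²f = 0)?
No, ∇²f = 2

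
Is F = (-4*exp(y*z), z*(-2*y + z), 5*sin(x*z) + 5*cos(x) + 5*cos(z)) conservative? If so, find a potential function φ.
No, ∇×F = (2*y - 2*z, -4*y*exp(y*z) - 5*z*cos(x*z) + 5*sin(x), 4*z*exp(y*z)) ≠ 0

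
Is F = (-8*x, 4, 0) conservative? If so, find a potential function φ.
Yes, F is conservative. φ = -4*x**2 + 4*y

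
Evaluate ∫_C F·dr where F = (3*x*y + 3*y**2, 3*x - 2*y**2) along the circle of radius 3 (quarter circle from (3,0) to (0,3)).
-99 + 27*pi/4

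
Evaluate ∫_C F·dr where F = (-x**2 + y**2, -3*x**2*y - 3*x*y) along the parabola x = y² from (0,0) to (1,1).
-13/12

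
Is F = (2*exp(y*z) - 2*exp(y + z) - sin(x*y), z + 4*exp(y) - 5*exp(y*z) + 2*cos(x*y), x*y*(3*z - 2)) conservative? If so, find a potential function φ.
No, ∇×F = (x*(3*z - 2) + 5*y*exp(y*z) - 1, -y*(3*z - 2) + 2*y*exp(y*z) - 2*exp(y + z), x*cos(x*y) - 2*y*sin(x*y) - 2*z*exp(y*z) + 2*exp(y + z)) ≠ 0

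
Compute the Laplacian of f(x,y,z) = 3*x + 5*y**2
10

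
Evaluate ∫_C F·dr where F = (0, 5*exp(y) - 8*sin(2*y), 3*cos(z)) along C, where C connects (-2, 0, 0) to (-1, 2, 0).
-9 + 4*cos(4) + 5*exp(2)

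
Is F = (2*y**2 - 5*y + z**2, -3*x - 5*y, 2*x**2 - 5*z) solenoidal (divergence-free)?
No, ∇·F = -10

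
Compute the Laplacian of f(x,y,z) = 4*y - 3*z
0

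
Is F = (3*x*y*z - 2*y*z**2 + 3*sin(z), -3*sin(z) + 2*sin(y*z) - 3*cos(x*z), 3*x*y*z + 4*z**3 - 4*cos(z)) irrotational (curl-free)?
No, ∇×F = (3*x*z - 3*x*sin(x*z) - 2*y*cos(y*z) + 3*cos(z), 3*x*y - 7*y*z + 3*cos(z), z*(-3*x + 2*z + 3*sin(x*z)))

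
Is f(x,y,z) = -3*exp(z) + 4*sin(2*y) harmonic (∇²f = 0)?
No, ∇²f = -3*exp(z) - 16*sin(2*y)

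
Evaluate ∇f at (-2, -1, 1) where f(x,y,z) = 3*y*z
(0, 3, -3)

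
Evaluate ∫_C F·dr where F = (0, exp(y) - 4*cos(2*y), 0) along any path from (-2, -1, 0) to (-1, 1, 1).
-4*sin(2) - exp(-1) + E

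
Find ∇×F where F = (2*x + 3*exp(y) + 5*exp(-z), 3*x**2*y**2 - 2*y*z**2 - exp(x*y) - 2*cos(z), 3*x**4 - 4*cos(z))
(4*y*z - 2*sin(z), -12*x**3 - 5*exp(-z), 6*x*y**2 - y*exp(x*y) - 3*exp(y))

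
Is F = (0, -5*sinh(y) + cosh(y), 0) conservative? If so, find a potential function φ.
Yes, F is conservative. φ = sinh(y) - 5*cosh(y)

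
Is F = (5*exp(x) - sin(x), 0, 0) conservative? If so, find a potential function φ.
Yes, F is conservative. φ = 5*exp(x) + cos(x)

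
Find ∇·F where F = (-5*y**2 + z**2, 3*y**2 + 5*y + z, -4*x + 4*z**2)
6*y + 8*z + 5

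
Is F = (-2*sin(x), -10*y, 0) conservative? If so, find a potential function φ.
Yes, F is conservative. φ = -5*y**2 + 2*cos(x)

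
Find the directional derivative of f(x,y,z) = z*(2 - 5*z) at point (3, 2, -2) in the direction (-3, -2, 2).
44*sqrt(17)/17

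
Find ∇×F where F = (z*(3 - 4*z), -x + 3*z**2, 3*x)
(-6*z, -8*z, -1)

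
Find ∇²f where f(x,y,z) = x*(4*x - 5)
8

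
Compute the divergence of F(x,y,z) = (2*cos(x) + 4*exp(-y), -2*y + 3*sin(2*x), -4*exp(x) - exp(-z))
-2*sin(x) - 2 + exp(-z)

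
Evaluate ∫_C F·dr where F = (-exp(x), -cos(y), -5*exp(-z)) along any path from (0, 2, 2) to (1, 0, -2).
-E - 5*exp(-2) + sin(2) + 1 + 5*exp(2)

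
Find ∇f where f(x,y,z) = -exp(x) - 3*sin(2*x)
(-exp(x) - 6*cos(2*x), 0, 0)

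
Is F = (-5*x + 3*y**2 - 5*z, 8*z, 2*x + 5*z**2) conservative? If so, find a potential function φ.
No, ∇×F = (-8, -7, -6*y) ≠ 0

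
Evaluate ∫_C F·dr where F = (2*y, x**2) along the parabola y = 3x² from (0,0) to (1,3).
7/2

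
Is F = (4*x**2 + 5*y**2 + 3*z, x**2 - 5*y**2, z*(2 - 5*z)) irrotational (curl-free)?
No, ∇×F = (0, 3, 2*x - 10*y)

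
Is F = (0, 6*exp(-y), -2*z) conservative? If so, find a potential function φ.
Yes, F is conservative. φ = -z**2 - 6*exp(-y)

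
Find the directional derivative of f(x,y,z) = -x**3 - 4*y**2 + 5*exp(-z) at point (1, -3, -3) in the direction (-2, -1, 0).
-18*sqrt(5)/5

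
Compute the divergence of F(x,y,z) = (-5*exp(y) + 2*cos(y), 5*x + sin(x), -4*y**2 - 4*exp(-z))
4*exp(-z)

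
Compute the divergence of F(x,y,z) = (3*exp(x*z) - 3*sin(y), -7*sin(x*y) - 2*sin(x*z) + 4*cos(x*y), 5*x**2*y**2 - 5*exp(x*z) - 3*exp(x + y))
-5*x*exp(x*z) - 4*x*sin(x*y) - 7*x*cos(x*y) + 3*z*exp(x*z)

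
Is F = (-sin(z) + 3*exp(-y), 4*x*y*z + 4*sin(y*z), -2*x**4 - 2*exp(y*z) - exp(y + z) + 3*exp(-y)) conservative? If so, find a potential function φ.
No, ∇×F = (-4*x*y - 4*y*cos(y*z) - 2*z*exp(y*z) - exp(y + z) - 3*exp(-y), 8*x**3 - cos(z), 4*y*z + 3*exp(-y)) ≠ 0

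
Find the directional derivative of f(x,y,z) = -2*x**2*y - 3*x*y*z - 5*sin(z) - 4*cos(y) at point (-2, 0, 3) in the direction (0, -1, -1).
5*sqrt(2)*(-2 + cos(3))/2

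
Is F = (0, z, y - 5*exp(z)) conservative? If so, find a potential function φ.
Yes, F is conservative. φ = y*z - 5*exp(z)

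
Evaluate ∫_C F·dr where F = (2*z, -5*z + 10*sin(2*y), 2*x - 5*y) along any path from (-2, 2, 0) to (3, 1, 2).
5*cos(4) + 2 - 5*cos(2)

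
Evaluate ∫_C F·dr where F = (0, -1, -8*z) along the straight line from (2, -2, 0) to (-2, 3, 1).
-9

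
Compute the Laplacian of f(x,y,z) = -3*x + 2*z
0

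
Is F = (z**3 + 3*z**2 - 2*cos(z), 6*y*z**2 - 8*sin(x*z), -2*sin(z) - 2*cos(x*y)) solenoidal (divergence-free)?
No, ∇·F = 6*z**2 - 2*cos(z)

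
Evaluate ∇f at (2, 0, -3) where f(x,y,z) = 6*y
(0, 6, 0)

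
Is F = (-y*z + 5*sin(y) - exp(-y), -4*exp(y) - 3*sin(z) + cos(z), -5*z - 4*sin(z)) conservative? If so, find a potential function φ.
No, ∇×F = (sin(z) + 3*cos(z), -y, z - 5*cos(y) - exp(-y)) ≠ 0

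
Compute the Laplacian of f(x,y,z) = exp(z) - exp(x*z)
-x**2*exp(x*z) - z**2*exp(x*z) + exp(z)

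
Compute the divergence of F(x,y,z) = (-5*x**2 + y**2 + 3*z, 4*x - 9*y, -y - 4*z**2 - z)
-10*x - 8*z - 10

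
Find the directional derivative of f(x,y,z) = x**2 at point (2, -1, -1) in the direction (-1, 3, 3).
-4*sqrt(19)/19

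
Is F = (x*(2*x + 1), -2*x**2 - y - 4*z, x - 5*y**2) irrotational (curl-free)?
No, ∇×F = (4 - 10*y, -1, -4*x)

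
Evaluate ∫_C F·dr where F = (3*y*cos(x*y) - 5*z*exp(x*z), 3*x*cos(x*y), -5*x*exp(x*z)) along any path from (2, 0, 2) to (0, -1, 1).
-5 + 5*exp(4)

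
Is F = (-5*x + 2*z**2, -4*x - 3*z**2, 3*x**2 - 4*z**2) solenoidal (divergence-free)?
No, ∇·F = -8*z - 5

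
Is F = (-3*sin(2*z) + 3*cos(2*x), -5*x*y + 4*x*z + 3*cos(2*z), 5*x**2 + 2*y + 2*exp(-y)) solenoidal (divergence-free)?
No, ∇·F = -5*x - 6*sin(2*x)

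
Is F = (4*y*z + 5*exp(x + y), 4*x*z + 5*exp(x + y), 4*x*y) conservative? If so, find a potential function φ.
Yes, F is conservative. φ = 4*x*y*z + 5*exp(x + y)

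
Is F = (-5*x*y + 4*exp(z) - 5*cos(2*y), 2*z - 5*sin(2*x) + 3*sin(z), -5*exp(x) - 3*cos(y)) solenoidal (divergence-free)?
No, ∇·F = -5*y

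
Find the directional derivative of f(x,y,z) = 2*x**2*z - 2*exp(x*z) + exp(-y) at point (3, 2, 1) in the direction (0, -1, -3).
sqrt(10)*(1 + 18*(-3 + exp(3))*exp(2))*exp(-2)/10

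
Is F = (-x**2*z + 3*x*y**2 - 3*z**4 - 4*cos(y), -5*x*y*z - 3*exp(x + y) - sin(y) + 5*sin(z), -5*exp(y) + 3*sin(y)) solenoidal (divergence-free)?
No, ∇·F = -7*x*z + 3*y**2 - 3*exp(x + y) - cos(y)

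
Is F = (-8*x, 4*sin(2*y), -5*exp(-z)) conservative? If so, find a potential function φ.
Yes, F is conservative. φ = -4*x**2 - 2*cos(2*y) + 5*exp(-z)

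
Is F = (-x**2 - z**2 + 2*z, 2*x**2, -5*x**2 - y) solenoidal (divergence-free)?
No, ∇·F = -2*x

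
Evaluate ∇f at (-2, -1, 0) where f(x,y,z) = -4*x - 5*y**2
(-4, 10, 0)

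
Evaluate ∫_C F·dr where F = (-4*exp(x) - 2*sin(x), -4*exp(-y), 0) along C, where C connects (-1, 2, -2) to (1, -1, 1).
-(4 - 4*E)*exp(-2)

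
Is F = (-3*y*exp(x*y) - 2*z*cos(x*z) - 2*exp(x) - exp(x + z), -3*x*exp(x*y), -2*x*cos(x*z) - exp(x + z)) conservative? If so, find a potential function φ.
Yes, F is conservative. φ = -2*exp(x) - 3*exp(x*y) - exp(x + z) - 2*sin(x*z)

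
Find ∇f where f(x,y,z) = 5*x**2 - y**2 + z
(10*x, -2*y, 1)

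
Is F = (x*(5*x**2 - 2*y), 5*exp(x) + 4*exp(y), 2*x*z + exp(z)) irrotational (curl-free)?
No, ∇×F = (0, -2*z, 2*x + 5*exp(x))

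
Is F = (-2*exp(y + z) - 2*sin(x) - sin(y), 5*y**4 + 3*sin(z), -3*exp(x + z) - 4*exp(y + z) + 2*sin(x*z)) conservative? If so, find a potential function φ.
No, ∇×F = (-4*exp(y + z) - 3*cos(z), -2*z*cos(x*z) + 3*exp(x + z) - 2*exp(y + z), 2*exp(y + z) + cos(y)) ≠ 0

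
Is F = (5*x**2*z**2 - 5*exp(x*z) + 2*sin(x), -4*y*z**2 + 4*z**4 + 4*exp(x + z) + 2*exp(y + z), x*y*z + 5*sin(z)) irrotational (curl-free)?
No, ∇×F = (x*z + 8*y*z - 16*z**3 - 4*exp(x + z) - 2*exp(y + z), 10*x**2*z - 5*x*exp(x*z) - y*z, 4*exp(x + z))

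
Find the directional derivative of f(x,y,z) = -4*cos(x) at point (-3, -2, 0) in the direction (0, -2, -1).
0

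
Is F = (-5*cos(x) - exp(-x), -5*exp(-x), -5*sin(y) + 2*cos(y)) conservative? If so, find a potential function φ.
No, ∇×F = (-2*sin(y) - 5*cos(y), 0, 5*exp(-x)) ≠ 0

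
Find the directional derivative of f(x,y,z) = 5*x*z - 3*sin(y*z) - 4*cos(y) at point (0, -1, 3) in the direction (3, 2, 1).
sqrt(14)*(-8*sin(1) - 15*cos(3) + 45)/14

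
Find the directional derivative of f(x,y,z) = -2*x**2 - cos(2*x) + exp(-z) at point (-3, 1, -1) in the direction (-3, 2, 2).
2*sqrt(17)*(-18 - E + 3*sin(6))/17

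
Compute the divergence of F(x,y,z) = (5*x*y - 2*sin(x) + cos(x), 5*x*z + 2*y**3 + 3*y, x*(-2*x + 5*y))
6*y**2 + 5*y - sin(x) - 2*cos(x) + 3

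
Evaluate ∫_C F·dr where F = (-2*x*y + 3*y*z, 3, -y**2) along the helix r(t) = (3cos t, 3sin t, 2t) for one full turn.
18*pi*(-3*pi - 1)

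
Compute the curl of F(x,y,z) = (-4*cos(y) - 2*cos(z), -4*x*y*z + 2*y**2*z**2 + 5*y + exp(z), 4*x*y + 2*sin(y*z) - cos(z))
(4*x*y + 4*x - 4*y**2*z + 2*z*cos(y*z) - exp(z), -4*y + 2*sin(z), -4*y*z - 4*sin(y))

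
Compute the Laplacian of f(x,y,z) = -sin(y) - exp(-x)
sin(y) - exp(-x)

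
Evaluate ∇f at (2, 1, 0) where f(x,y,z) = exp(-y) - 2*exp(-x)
(2*exp(-2), -exp(-1), 0)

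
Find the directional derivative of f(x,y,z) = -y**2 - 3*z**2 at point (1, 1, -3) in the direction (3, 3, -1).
-24*sqrt(19)/19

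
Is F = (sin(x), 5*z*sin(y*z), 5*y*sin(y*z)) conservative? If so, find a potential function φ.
Yes, F is conservative. φ = -cos(x) - 5*cos(y*z)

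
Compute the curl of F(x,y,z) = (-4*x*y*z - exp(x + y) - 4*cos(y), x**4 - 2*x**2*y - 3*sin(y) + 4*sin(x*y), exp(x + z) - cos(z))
(0, -4*x*y - exp(x + z), 4*x**3 - 4*x*y + 4*x*z + 4*y*cos(x*y) + exp(x + y) - 4*sin(y))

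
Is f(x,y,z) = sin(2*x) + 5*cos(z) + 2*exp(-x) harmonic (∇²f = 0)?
No, ∇²f = -4*sin(2*x) - 5*cos(z) + 2*exp(-x)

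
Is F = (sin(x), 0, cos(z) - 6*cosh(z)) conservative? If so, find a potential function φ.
Yes, F is conservative. φ = sin(z) - cos(x) - 6*sinh(z)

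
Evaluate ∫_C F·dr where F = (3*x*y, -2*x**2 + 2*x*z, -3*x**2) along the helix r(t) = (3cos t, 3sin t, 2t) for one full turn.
18*pi*(-3 + 2*pi)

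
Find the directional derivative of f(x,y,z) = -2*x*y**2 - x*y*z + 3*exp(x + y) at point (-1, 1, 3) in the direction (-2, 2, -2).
11*sqrt(3)/3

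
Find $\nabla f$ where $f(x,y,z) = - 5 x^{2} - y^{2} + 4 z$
(-10*x, -2*y, 4)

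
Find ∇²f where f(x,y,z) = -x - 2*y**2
-4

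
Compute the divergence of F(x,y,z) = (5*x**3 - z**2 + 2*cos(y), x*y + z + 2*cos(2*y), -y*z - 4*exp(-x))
15*x**2 + x - y - 4*sin(2*y)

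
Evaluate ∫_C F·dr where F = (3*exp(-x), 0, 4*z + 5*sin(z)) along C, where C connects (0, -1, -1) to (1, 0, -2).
-3*exp(-1) - 5*cos(2) + 5*cos(1) + 9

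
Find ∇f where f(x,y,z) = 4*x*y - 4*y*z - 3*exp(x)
(4*y - 3*exp(x), 4*x - 4*z, -4*y)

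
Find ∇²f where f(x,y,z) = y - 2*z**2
-4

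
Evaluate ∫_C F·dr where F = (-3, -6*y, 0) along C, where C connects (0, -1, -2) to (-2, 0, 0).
9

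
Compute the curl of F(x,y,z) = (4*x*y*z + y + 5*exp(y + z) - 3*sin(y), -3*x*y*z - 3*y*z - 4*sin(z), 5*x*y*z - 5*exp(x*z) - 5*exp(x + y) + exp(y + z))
(3*x*y + 5*x*z + 3*y - 5*exp(x + y) + exp(y + z) + 4*cos(z), 4*x*y - 5*y*z + 5*z*exp(x*z) + 5*exp(x + y) + 5*exp(y + z), -4*x*z - 3*y*z - 5*exp(y + z) + 3*cos(y) - 1)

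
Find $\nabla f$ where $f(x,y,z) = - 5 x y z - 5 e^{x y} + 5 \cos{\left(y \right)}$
(5*y*(-z - exp(x*y)), -5*x*z - 5*x*exp(x*y) - 5*sin(y), -5*x*y)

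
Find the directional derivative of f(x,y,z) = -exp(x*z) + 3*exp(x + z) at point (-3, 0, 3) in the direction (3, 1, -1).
6*sqrt(11)*(-2 + exp(9))*exp(-9)/11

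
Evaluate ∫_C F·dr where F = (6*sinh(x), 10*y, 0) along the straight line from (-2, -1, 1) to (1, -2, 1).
-6*cosh(2) + 6*cosh(1) + 15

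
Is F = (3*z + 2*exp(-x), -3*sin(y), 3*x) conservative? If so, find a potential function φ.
Yes, F is conservative. φ = 3*x*z + 3*cos(y) - 2*exp(-x)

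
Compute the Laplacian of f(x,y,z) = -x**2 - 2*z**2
-6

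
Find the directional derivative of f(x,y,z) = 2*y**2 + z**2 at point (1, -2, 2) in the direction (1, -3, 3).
36*sqrt(19)/19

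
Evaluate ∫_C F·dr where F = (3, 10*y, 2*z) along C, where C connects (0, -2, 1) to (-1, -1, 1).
-18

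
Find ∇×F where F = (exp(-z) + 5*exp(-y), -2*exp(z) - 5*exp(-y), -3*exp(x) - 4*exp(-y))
(2*exp(z) + 4*exp(-y), 3*exp(x) - exp(-z), 5*exp(-y))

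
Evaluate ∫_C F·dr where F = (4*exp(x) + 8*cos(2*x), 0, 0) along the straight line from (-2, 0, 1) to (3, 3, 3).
4*(-1 + (sin(4) + sin(6) + exp(3))*exp(2))*exp(-2)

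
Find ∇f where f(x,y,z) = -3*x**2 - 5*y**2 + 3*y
(-6*x, 3 - 10*y, 0)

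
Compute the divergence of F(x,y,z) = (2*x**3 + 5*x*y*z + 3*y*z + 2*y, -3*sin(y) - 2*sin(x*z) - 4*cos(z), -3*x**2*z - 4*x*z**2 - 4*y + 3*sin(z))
3*x**2 - 8*x*z + 5*y*z - 3*cos(y) + 3*cos(z)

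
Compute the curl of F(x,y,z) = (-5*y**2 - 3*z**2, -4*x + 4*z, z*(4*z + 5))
(-4, -6*z, 10*y - 4)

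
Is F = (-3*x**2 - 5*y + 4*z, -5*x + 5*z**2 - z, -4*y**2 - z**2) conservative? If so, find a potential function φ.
No, ∇×F = (-8*y - 10*z + 1, 4, 0) ≠ 0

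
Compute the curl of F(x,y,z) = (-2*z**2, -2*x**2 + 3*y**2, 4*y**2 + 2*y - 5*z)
(8*y + 2, -4*z, -4*x)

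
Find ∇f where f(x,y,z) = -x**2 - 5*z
(-2*x, 0, -5)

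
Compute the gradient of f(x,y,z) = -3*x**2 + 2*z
(-6*x, 0, 2)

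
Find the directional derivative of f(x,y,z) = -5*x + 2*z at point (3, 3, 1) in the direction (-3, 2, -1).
13*sqrt(14)/14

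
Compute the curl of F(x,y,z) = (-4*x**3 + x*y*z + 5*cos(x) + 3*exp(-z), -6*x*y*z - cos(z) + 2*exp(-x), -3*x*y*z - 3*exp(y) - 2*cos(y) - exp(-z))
(6*x*y - 3*x*z - 3*exp(y) + 2*sin(y) - sin(z), x*y + 3*y*z - 3*exp(-z), -x*z - 6*y*z - 2*exp(-x))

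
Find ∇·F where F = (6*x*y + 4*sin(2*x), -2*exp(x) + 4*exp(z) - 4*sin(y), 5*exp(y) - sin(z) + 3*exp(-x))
6*y + 8*cos(2*x) - 4*cos(y) - cos(z)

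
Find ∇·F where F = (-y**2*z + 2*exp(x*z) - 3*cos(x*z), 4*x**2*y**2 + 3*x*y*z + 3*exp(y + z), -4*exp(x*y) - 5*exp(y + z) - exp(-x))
8*x**2*y + 3*x*z + 2*z*exp(x*z) + 3*z*sin(x*z) - 2*exp(y + z)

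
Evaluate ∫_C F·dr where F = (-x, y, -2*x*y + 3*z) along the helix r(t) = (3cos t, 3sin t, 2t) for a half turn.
6*pi**2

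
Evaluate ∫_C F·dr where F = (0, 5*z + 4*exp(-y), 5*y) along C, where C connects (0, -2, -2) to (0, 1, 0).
-20 - 4*exp(-1) + 4*exp(2)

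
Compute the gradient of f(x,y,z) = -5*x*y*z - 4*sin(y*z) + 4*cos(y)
(-5*y*z, -5*x*z - 4*z*cos(y*z) - 4*sin(y), -y*(5*x + 4*cos(y*z)))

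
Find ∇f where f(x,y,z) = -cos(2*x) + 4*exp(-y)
(2*sin(2*x), -4*exp(-y), 0)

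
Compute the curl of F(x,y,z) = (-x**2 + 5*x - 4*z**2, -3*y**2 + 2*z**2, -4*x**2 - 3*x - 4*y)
(-4*z - 4, 8*x - 8*z + 3, 0)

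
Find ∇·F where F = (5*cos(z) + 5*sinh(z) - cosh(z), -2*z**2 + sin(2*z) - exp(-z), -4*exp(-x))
0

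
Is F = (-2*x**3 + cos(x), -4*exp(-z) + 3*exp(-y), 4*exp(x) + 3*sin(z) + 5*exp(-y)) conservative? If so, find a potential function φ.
No, ∇×F = (-4*exp(-z) - 5*exp(-y), -4*exp(x), 0) ≠ 0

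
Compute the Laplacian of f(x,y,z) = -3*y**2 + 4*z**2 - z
2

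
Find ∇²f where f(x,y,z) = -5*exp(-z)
-5*exp(-z)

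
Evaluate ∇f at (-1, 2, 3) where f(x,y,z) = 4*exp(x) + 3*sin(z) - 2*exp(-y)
(4*exp(-1), 2*exp(-2), 3*cos(3))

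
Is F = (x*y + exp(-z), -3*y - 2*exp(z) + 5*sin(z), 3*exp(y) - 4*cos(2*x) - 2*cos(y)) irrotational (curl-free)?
No, ∇×F = (3*exp(y) + 2*exp(z) + 2*sin(y) - 5*cos(z), -8*sin(2*x) - exp(-z), -x)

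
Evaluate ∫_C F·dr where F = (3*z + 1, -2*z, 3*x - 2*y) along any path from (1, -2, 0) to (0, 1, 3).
-7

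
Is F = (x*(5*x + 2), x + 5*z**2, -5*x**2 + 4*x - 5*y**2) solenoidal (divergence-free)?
No, ∇·F = 10*x + 2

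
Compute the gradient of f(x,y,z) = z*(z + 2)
(0, 0, 2*z + 2)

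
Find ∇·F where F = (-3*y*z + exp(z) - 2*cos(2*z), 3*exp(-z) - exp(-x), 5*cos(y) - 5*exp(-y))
0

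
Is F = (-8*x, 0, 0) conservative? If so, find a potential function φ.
Yes, F is conservative. φ = -4*x**2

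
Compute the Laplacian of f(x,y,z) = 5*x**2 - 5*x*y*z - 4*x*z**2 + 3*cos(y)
-8*x - 3*cos(y) + 10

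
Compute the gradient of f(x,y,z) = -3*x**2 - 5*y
(-6*x, -5, 0)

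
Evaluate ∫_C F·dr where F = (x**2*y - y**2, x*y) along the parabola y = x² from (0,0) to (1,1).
2/5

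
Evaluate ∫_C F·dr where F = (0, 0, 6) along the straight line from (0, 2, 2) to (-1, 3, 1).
-6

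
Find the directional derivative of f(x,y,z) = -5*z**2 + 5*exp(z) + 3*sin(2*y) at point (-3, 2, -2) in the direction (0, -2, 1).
sqrt(5)*(5 - 12*exp(2)*cos(4) + 20*exp(2))*exp(-2)/5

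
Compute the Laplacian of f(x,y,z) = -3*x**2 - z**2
-8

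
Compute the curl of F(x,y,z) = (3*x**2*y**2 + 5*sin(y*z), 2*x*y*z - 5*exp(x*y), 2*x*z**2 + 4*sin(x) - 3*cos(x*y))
(x*(-2*y + 3*sin(x*y)), -3*y*sin(x*y) + 5*y*cos(y*z) - 2*z**2 - 4*cos(x), -6*x**2*y + 2*y*z - 5*y*exp(x*y) - 5*z*cos(y*z))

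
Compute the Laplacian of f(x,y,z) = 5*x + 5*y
0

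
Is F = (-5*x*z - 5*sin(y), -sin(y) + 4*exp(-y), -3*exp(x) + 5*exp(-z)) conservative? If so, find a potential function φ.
No, ∇×F = (0, -5*x + 3*exp(x), 5*cos(y)) ≠ 0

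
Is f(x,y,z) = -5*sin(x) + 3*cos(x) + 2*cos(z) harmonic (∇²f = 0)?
No, ∇²f = 5*sin(x) - 3*cos(x) - 2*cos(z)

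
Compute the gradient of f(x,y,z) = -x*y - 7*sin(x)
(-y - 7*cos(x), -x, 0)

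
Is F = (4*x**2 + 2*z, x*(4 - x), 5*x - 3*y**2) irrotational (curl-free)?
No, ∇×F = (-6*y, -3, 4 - 2*x)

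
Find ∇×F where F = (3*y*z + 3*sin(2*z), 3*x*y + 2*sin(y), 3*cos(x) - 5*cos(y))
(5*sin(y), 3*y + 3*sin(x) + 6*cos(2*z), 3*y - 3*z)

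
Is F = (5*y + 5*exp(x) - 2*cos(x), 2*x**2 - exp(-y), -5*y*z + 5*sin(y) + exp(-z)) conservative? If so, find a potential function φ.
No, ∇×F = (-5*z + 5*cos(y), 0, 4*x - 5) ≠ 0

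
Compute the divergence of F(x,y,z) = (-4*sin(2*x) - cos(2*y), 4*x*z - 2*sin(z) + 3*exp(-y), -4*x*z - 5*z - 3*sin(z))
-4*x + 16*sin(x)**2 - 3*cos(z) - 13 - 3*exp(-y)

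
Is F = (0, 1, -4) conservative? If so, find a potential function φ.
Yes, F is conservative. φ = y - 4*z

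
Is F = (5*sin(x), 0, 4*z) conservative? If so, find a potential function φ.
Yes, F is conservative. φ = 2*z**2 - 5*cos(x)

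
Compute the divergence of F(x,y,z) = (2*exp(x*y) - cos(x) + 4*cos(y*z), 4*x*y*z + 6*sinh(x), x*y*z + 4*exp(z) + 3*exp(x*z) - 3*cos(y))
x*y + 4*x*z + 3*x*exp(x*z) + 2*y*exp(x*y) + 4*exp(z) + sin(x)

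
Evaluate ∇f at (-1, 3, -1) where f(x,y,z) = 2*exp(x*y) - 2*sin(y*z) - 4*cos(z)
(6*exp(-3), 2*cos(3) - 2*exp(-3), -4*sin(1) - 6*cos(3))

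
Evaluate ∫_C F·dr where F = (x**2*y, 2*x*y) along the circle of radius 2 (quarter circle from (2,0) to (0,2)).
16/3 - pi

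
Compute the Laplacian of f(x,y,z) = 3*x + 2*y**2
4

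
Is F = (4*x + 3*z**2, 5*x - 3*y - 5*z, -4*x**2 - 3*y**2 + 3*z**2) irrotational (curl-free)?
No, ∇×F = (5 - 6*y, 8*x + 6*z, 5)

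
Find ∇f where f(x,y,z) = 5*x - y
(5, -1, 0)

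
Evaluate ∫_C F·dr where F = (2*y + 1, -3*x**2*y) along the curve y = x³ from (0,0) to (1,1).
3/8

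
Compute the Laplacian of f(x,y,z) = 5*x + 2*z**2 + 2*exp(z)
2*exp(z) + 4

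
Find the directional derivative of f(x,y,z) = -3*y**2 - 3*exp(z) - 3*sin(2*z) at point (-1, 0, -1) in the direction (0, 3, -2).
6*sqrt(13)*(2*E*cos(2) + 1)*exp(-1)/13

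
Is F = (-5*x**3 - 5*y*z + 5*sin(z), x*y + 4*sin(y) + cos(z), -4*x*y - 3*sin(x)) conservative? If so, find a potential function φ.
No, ∇×F = (-4*x + sin(z), -y + 3*cos(x) + 5*cos(z), y + 5*z) ≠ 0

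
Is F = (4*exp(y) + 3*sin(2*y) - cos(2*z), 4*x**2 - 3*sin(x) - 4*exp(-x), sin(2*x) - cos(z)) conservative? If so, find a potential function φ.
No, ∇×F = (0, 2*sin(2*z) - 2*cos(2*x), 8*x - 4*exp(y) - 3*cos(x) - 6*cos(2*y) + 4*exp(-x)) ≠ 0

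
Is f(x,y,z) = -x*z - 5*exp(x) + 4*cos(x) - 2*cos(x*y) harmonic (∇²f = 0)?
No, ∇²f = 2*x**2*cos(x*y) + 2*y**2*cos(x*y) - 5*exp(x) - 4*cos(x)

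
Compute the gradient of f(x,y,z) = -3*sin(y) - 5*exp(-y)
(0, -3*cos(y) + 5*exp(-y), 0)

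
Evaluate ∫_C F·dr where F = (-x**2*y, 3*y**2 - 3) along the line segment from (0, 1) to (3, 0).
-1/4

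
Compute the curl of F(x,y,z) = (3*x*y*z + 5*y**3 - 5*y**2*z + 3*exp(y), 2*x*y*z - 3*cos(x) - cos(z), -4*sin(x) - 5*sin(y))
(-2*x*y - sin(z) - 5*cos(y), 3*x*y - 5*y**2 + 4*cos(x), -3*x*z - 15*y**2 + 12*y*z - 3*exp(y) + 3*sin(x))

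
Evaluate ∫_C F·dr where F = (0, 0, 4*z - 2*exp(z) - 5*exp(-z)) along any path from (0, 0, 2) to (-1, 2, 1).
-6 - 2*E - 5*exp(-2) + 5*exp(-1) + 2*exp(2)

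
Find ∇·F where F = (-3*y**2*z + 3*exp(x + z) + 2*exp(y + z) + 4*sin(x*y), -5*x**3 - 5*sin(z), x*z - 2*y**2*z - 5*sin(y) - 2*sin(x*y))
x - 2*y**2 + 4*y*cos(x*y) + 3*exp(x + z)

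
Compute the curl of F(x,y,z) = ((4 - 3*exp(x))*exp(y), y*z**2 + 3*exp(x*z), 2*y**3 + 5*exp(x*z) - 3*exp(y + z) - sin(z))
(-3*x*exp(x*z) + 6*y**2 - 2*y*z - 3*exp(y + z), -5*z*exp(x*z), 3*z*exp(x*z) + (3*exp(x) - 4)*exp(y))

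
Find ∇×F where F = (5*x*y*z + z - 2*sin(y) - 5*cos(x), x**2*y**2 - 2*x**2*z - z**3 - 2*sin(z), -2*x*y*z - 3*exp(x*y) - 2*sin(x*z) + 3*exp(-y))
(2*x**2 - 2*x*z - 3*x*exp(x*y) + 3*z**2 + 2*cos(z) - 3*exp(-y), 5*x*y + 2*y*z + 3*y*exp(x*y) + 2*z*cos(x*z) + 1, 2*x*y**2 - 9*x*z + 2*cos(y))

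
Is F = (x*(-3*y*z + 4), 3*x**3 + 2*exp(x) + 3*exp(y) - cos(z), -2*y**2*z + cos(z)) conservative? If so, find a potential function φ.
No, ∇×F = (-4*y*z - sin(z), -3*x*y, 9*x**2 + 3*x*z + 2*exp(x)) ≠ 0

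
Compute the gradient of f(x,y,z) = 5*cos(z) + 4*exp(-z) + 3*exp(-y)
(0, -3*exp(-y), -5*sin(z) - 4*exp(-z))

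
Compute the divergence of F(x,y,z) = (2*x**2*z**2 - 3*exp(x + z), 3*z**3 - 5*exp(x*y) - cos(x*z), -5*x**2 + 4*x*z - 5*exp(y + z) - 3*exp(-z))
((4*x*z**2 - 5*x*exp(x*y) + 4*x - 3*exp(x + z) - 5*exp(y + z))*exp(z) + 3)*exp(-z)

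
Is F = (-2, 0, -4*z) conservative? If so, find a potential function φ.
Yes, F is conservative. φ = -2*x - 2*z**2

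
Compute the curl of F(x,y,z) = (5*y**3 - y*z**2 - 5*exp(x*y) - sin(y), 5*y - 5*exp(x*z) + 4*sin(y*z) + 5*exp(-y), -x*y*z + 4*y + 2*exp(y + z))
(-x*z + 5*x*exp(x*z) - 4*y*cos(y*z) + 2*exp(y + z) + 4, -y*z, 5*x*exp(x*y) - 15*y**2 + z**2 - 5*z*exp(x*z) + cos(y))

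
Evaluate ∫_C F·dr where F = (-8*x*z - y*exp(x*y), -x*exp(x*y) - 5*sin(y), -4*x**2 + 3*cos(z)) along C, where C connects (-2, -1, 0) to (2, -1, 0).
2*sinh(2)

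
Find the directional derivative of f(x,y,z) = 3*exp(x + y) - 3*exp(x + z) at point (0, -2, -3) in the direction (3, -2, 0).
3*sqrt(13)*(-3 + E)*exp(-3)/13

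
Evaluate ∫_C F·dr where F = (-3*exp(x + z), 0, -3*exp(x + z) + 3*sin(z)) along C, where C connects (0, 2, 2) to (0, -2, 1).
-3*E - 3*cos(1) + 3*cos(2) + 3*exp(2)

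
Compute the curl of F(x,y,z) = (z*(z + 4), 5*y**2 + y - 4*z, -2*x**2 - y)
(3, 4*x + 2*z + 4, 0)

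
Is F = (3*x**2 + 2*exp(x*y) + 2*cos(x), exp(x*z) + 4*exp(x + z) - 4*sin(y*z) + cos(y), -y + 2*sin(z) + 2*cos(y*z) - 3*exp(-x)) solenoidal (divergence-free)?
No, ∇·F = 6*x + 2*y*exp(x*y) - 2*y*sin(y*z) - 4*z*cos(y*z) - 2*sin(x) - sin(y) + 2*cos(z)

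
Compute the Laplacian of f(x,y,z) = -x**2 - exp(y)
-exp(y) - 2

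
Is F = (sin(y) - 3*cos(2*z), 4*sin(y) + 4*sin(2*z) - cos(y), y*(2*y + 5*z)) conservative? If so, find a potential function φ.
No, ∇×F = (4*y + 5*z - 8*cos(2*z), 6*sin(2*z), -cos(y)) ≠ 0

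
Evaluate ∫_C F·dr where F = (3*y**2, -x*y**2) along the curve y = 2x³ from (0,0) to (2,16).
-78336/35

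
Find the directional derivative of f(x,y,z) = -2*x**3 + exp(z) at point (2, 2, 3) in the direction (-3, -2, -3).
3*sqrt(22)*(24 - exp(3))/22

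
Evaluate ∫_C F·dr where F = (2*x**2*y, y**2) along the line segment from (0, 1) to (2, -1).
-10/3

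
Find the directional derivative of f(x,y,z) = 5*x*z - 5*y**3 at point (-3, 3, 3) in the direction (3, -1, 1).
15*sqrt(11)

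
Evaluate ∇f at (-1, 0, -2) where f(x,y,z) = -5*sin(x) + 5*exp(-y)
(-5*cos(1), -5, 0)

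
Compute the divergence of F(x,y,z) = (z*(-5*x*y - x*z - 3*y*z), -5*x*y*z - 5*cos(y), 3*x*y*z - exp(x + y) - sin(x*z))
3*x*y - 5*x*z - x*cos(x*z) - z*(5*y + z) + 5*sin(y)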